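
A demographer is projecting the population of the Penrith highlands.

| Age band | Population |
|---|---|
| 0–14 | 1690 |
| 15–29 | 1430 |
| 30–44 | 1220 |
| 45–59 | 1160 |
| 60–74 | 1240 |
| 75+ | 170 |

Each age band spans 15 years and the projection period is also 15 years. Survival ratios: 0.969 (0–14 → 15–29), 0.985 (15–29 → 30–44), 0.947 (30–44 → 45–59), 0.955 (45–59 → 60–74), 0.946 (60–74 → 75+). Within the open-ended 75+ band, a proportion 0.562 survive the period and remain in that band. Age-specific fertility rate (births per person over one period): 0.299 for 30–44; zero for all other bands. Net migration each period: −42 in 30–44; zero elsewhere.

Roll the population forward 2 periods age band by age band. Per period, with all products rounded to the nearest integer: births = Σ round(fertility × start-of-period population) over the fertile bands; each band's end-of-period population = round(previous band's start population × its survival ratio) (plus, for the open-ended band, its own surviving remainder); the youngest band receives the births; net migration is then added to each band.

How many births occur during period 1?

(Groups numbered youngest = 1 to oldest = 6.)
After projecting period 1:
Births: 1220 × 0.299 = 365
Group 2: 1690 × 0.969 = 1638
Group 3: 1430 × 0.985 = 1409
Group 4: 1220 × 0.947 = 1155
Group 5: 1160 × 0.955 = 1108
Group 6: 1240 × 0.946 + 170 × 0.562 = 1173 + 96 = 1269
Net migration: Group 3 − 42 → 1367
→ [365, 1638, 1367, 1155, 1108, 1269]

365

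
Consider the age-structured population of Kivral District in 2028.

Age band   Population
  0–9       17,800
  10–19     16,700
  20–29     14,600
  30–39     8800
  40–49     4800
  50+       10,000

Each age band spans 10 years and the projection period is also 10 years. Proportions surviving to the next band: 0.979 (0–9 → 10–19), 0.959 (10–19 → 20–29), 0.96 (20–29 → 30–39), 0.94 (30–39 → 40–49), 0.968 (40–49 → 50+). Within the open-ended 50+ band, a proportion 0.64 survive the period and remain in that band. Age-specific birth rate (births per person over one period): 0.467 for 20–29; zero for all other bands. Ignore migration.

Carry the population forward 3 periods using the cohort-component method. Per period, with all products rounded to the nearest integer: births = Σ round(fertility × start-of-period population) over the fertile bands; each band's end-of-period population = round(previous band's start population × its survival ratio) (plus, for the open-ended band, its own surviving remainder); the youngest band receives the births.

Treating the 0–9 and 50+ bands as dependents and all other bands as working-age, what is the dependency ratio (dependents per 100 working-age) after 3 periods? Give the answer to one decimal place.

Let group 1 be 0–9 through group 6 = 50+.
Period 1.
Births: 14600 * 0.467 = 6818
Group 2: 17800 * 0.979 = 17426
Group 3: 16700 * 0.959 = 16015
Group 4: 14600 * 0.96 = 14016
Group 5: 8800 * 0.94 = 8272
Group 6: 4800 * 0.968 + 10000 * 0.64 = 4646 + 6400 = 11046
→ [6818, 17426, 16015, 14016, 8272, 11046]
Period 2.
Births: 16015 * 0.467 = 7479
Group 2: 6818 * 0.979 = 6675
Group 3: 17426 * 0.959 = 16712
Group 4: 16015 * 0.96 = 15374
Group 5: 14016 * 0.94 = 13175
Group 6: 8272 * 0.968 + 11046 * 0.64 = 8007 + 7069 = 15076
→ [7479, 6675, 16712, 15374, 13175, 15076]
Period 3.
Births: 16712 * 0.467 = 7805
Group 2: 7479 * 0.979 = 7322
Group 3: 6675 * 0.959 = 6401
Group 4: 16712 * 0.96 = 16044
Group 5: 15374 * 0.94 = 14452
Group 6: 13175 * 0.968 + 15076 * 0.64 = 12753 + 9649 = 22402
→ [7805, 7322, 6401, 16044, 14452, 22402]
Dependents (band 0–9 + band 50+) = 7805 + 22402 = 30207; working-age = 44219; ratio = 30207/44219 × 100 = 68.3

68.3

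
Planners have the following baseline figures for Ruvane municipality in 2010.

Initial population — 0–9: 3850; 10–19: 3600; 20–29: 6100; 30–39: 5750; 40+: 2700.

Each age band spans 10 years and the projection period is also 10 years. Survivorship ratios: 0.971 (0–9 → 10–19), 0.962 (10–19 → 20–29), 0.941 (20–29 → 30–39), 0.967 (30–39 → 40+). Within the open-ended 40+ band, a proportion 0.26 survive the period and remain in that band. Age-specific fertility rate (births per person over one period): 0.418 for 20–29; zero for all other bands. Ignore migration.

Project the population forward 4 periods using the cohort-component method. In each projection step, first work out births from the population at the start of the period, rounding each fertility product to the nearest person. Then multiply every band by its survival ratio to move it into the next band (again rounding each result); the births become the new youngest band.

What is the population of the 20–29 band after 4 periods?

Let band 1 be 0–9 through band 5 = 40+.
After projecting period 1:
Births: 6100 × 0.418 = 2550
Band 2: 3850 × 0.971 = 3738
Band 3: 3600 × 0.962 = 3463
Band 4: 6100 × 0.941 = 5740
Band 5: 5750 × 0.967 + 2700 × 0.26 = 5560 + 702 = 6262
End of period: [2550, 3738, 3463, 5740, 6262]
After projecting period 2:
Births: 3463 × 0.418 = 1448
Band 2: 2550 × 0.971 = 2476
Band 3: 3738 × 0.962 = 3596
Band 4: 3463 × 0.941 = 3259
Band 5: 5740 × 0.967 + 6262 × 0.26 = 5551 + 1628 = 7179
End of period: [1448, 2476, 3596, 3259, 7179]
After projecting period 3:
Births: 3596 × 0.418 = 1503
Band 2: 1448 × 0.971 = 1406
Band 3: 2476 × 0.962 = 2382
Band 4: 3596 × 0.941 = 3384
Band 5: 3259 × 0.967 + 7179 × 0.26 = 3151 + 1867 = 5018
End of period: [1503, 1406, 2382, 3384, 5018]
After projecting period 4:
Births: 2382 × 0.418 = 996
Band 2: 1503 × 0.971 = 1459
Band 3: 1406 × 0.962 = 1353
Band 4: 2382 × 0.941 = 2241
Band 5: 3384 × 0.967 + 5018 × 0.26 = 3272 + 1305 = 4577
End of period: [996, 1459, 1353, 2241, 4577]

1353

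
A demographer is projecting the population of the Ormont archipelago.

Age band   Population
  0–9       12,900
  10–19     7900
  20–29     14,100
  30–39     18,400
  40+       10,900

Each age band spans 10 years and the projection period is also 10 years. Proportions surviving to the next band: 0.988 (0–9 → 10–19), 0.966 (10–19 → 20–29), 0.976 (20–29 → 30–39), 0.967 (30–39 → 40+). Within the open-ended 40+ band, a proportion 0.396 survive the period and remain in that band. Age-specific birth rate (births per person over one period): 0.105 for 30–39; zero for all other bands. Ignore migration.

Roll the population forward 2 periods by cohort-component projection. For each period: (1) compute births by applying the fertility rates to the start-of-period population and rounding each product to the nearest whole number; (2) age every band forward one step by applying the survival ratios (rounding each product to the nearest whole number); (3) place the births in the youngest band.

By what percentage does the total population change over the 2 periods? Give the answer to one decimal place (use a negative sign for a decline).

[period 1]
Births: 18400 × 0.105 = 1932
10–19: 12900 × 0.988 = 12745
20–29: 7900 × 0.966 = 7631
30–39: 14100 × 0.976 = 13762
40+: 18400 × 0.967 + 10900 × 0.396 = 17793 + 4316 = 22109
Giving 1932 / 12745 / 7631 / 13762 / 22109.
[period 2]
Births: 13762 × 0.105 = 1445
10–19: 1932 × 0.988 = 1909
20–29: 12745 × 0.966 = 12312
30–39: 7631 × 0.976 = 7448
40+: 13762 × 0.967 + 22109 × 0.396 = 13308 + 8755 = 22063
Giving 1445 / 1909 / 12312 / 7448 / 22063.
Total: 64200 → 45177; change = -19023; percentage change = -29.6%

-29.6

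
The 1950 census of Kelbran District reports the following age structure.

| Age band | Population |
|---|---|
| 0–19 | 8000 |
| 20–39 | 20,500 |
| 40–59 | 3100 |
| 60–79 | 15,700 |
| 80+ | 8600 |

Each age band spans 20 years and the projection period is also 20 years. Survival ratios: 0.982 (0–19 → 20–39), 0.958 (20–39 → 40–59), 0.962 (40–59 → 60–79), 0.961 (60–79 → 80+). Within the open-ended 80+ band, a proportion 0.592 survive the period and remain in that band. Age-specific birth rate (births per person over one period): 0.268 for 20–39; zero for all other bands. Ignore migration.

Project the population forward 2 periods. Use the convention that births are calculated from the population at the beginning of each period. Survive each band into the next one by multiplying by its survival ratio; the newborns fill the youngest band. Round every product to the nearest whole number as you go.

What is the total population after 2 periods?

48731

Numbering the groups 1..5 from youngest to oldest:
After projecting period 1:
Births: 20500 × 0.268 = 5494
Group 2: 8000 × 0.982 = 7856
Group 3: 20500 × 0.958 = 19639
Group 4: 3100 × 0.962 = 2982
Group 5: 15700 × 0.961 + 8600 × 0.592 = 15088 + 5091 = 20179
Giving 5494 / 7856 / 19639 / 2982 / 20179.
After projecting period 2:
Births: 7856 × 0.268 = 2105
Group 2: 5494 × 0.982 = 5395
Group 3: 7856 × 0.958 = 7526
Group 4: 19639 × 0.962 = 18893
Group 5: 2982 × 0.961 + 20179 × 0.592 = 2866 + 11946 = 14812
Giving 2105 / 5395 / 7526 / 18893 / 14812.
Total after period 2: 2105 + 5395 + 7526 + 18893 + 14812 = 48731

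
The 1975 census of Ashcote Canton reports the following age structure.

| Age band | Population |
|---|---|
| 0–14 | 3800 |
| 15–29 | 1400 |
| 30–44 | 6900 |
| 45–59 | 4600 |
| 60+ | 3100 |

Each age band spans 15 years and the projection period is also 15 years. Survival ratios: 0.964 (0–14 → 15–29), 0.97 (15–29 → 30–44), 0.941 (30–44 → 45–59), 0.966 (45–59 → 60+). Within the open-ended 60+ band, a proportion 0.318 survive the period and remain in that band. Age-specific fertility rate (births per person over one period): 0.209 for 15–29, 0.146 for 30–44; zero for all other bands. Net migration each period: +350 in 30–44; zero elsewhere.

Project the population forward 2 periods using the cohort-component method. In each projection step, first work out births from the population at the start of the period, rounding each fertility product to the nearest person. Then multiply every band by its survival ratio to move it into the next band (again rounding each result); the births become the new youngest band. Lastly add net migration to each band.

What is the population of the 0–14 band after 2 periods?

1015

[period 1]
Births: 1400 × 0.209 = 293, 6900 × 0.146 = 1007 → 1300
15–29: 3800 × 0.964 = 3663
30–44: 1400 × 0.97 = 1358
45–59: 6900 × 0.941 = 6493
60+: 4600 × 0.966 + 3100 × 0.318 = 4444 + 986 = 5430
Net migration: 30–44 + 350 → 1708
→ [1300, 3663, 1708, 6493, 5430]
[period 2]
Births: 3663 × 0.209 = 766, 1708 × 0.146 = 249 → 1015
15–29: 1300 × 0.964 = 1253
30–44: 3663 × 0.97 = 3553
45–59: 1708 × 0.941 = 1607
60+: 6493 × 0.966 + 5430 × 0.318 = 6272 + 1727 = 7999
Net migration: 30–44 + 350 → 3903
→ [1015, 1253, 3903, 1607, 7999]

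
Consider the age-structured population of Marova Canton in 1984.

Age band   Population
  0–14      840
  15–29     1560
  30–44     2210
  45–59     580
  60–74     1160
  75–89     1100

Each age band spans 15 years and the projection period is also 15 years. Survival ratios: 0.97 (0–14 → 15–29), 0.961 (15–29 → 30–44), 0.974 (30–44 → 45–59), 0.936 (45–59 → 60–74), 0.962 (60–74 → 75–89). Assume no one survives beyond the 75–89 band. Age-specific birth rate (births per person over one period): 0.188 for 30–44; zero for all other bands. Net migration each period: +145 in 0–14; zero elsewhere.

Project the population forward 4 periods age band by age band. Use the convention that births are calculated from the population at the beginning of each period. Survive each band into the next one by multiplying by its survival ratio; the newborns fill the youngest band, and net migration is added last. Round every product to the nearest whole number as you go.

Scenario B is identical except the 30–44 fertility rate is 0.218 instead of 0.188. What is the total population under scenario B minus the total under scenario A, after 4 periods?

(Bands numbered youngest = 1 to oldest = 6.)
— Period 1 —
Births: 2210 × 0.188 = 415
Band 2: 840 × 0.97 = 815
Band 3: 1560 × 0.961 = 1499
Band 4: 2210 × 0.974 = 2153
Band 5: 580 × 0.936 = 543
Band 6: 1160 × 0.962 = 1116
Net migration: Band 1 + 145 → 560
Giving 560 / 815 / 1499 / 2153 / 543 / 1116.
— Period 2 —
Births: 1499 × 0.188 = 282
Band 2: 560 × 0.97 = 543
Band 3: 815 × 0.961 = 783
Band 4: 1499 × 0.974 = 1460
Band 5: 2153 × 0.936 = 2015
Band 6: 543 × 0.962 = 522
Net migration: Band 1 + 145 → 427
Giving 427 / 543 / 783 / 1460 / 2015 / 522.
— Period 3 —
Births: 783 × 0.188 = 147
Band 2: 427 × 0.97 = 414
Band 3: 543 × 0.961 = 522
Band 4: 783 × 0.974 = 763
Band 5: 1460 × 0.936 = 1367
Band 6: 2015 × 0.962 = 1938
Net migration: Band 1 + 145 → 292
Giving 292 / 414 / 522 / 763 / 1367 / 1938.
— Period 4 —
Births: 522 × 0.188 = 98
Band 2: 292 × 0.97 = 283
Band 3: 414 × 0.961 = 398
Band 4: 522 × 0.974 = 508
Band 5: 763 × 0.936 = 714
Band 6: 1367 × 0.962 = 1315
Net migration: Band 1 + 145 → 243
Giving 243 / 283 / 398 / 508 / 714 / 1315.
Scenario A total after 4 periods: 3461
Scenario B projection —
— Period 1 —
Births: 2210 × 0.218 = 482
Band 2: 840 × 0.97 = 815
Band 3: 1560 × 0.961 = 1499
Band 4: 2210 × 0.974 = 2153
Band 5: 580 × 0.936 = 543
Band 6: 1160 × 0.962 = 1116
Net migration: Band 1 + 145 → 627
Giving 627 / 815 / 1499 / 2153 / 543 / 1116.
— Period 2 —
Births: 1499 × 0.218 = 327
Band 2: 627 × 0.97 = 608
Band 3: 815 × 0.961 = 783
Band 4: 1499 × 0.974 = 1460
Band 5: 2153 × 0.936 = 2015
Band 6: 543 × 0.962 = 522
Net migration: Band 1 + 145 → 472
Giving 472 / 608 / 783 / 1460 / 2015 / 522.
— Period 3 —
Births: 783 × 0.218 = 171
Band 2: 472 × 0.97 = 458
Band 3: 608 × 0.961 = 584
Band 4: 783 × 0.974 = 763
Band 5: 1460 × 0.936 = 1367
Band 6: 2015 × 0.962 = 1938
Net migration: Band 1 + 145 → 316
Giving 316 / 458 / 584 / 763 / 1367 / 1938.
— Period 4 —
Births: 584 × 0.218 = 127
Band 2: 316 × 0.97 = 307
Band 3: 458 × 0.961 = 440
Band 4: 584 × 0.974 = 569
Band 5: 763 × 0.936 = 714
Band 6: 1367 × 0.962 = 1315
Net migration: Band 1 + 145 → 272
Giving 272 / 307 / 440 / 569 / 714 / 1315.
Scenario B total after 4 periods: 3617
Difference B − A = 3617 − 3461 = 156

156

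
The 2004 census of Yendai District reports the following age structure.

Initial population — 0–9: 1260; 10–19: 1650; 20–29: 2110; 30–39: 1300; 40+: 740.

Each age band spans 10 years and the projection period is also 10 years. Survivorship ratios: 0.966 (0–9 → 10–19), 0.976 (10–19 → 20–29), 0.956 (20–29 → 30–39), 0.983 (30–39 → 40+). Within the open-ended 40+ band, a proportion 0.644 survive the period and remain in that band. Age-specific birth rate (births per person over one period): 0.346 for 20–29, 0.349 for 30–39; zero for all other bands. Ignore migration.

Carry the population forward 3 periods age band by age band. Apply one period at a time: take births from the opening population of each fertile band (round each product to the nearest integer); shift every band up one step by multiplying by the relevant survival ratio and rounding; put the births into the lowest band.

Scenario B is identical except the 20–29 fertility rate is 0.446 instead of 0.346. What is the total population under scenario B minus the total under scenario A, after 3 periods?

474

— Period 1 —
Births: 2110 * 0.346 = 730, 1300 * 0.349 = 454 → 1184
10–19: 1260 * 0.966 = 1217
20–29: 1650 * 0.976 = 1610
30–39: 2110 * 0.956 = 2017
40+: 1300 * 0.983 + 740 * 0.644 = 1278 + 477 = 1755
→ [1184, 1217, 1610, 2017, 1755]
— Period 2 —
Births: 1610 * 0.346 = 557, 2017 * 0.349 = 704 → 1261
10–19: 1184 * 0.966 = 1144
20–29: 1217 * 0.976 = 1188
30–39: 1610 * 0.956 = 1539
40+: 2017 * 0.983 + 1755 * 0.644 = 1983 + 1130 = 3113
→ [1261, 1144, 1188, 1539, 3113]
— Period 3 —
Births: 1188 * 0.346 = 411, 1539 * 0.349 = 537 → 948
10–19: 1261 * 0.966 = 1218
20–29: 1144 * 0.976 = 1117
30–39: 1188 * 0.956 = 1136
40+: 1539 * 0.983 + 3113 * 0.644 = 1513 + 2005 = 3518
→ [948, 1218, 1117, 1136, 3518]
Scenario A total after 3 periods: 7937
Scenario B projection —
— Period 1 —
Births: 2110 * 0.446 = 941, 1300 * 0.349 = 454 → 1395
10–19: 1260 * 0.966 = 1217
20–29: 1650 * 0.976 = 1610
30–39: 2110 * 0.956 = 2017
40+: 1300 * 0.983 + 740 * 0.644 = 1278 + 477 = 1755
→ [1395, 1217, 1610, 2017, 1755]
— Period 2 —
Births: 1610 * 0.446 = 718, 2017 * 0.349 = 704 → 1422
10–19: 1395 * 0.966 = 1348
20–29: 1217 * 0.976 = 1188
30–39: 1610 * 0.956 = 1539
40+: 2017 * 0.983 + 1755 * 0.644 = 1983 + 1130 = 3113
→ [1422, 1348, 1188, 1539, 3113]
— Period 3 —
Births: 1188 * 0.446 = 530, 1539 * 0.349 = 537 → 1067
10–19: 1422 * 0.966 = 1374
20–29: 1348 * 0.976 = 1316
30–39: 1188 * 0.956 = 1136
40+: 1539 * 0.983 + 3113 * 0.644 = 1513 + 2005 = 3518
→ [1067, 1374, 1316, 1136, 3518]
Scenario B total after 3 periods: 8411
Difference B − A = 8411 − 7937 = 474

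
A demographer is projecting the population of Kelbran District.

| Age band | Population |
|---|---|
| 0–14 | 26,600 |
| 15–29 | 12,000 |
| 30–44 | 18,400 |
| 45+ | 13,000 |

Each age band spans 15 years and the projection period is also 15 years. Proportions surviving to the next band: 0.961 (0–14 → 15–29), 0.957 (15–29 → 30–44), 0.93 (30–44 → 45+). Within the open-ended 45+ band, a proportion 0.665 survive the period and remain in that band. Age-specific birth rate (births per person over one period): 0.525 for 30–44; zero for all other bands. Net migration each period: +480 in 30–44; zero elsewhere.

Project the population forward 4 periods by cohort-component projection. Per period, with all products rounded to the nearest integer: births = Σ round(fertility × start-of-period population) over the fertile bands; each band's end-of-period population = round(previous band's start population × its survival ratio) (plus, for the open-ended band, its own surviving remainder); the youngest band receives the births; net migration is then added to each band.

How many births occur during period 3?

13096

— Period 1 —
Births: 18400 × 0.525 = 9660
15–29: 26600 × 0.961 = 25563
30–44: 12000 × 0.957 = 11484
45+: 18400 × 0.93 + 13000 × 0.665 = 17112 + 8645 = 25757
Net migration: 30–44 + 480 → 11964
Population now: 0–14=9660, 15–29=25563, 30–44=11964, 45+=25757
— Period 2 —
Births: 11964 × 0.525 = 6281
15–29: 9660 × 0.961 = 9283
30–44: 25563 × 0.957 = 24464
45+: 11964 × 0.93 + 25757 × 0.665 = 11127 + 17128 = 28255
Net migration: 30–44 + 480 → 24944
Population now: 0–14=6281, 15–29=9283, 30–44=24944, 45+=28255
— Period 3 —
Births: 24944 × 0.525 = 13096
15–29: 6281 × 0.961 = 6036
30–44: 9283 × 0.957 = 8884
45+: 24944 × 0.93 + 28255 × 0.665 = 23198 + 18790 = 41988
Net migration: 30–44 + 480 → 9364
Population now: 0–14=13096, 15–29=6036, 30–44=9364, 45+=41988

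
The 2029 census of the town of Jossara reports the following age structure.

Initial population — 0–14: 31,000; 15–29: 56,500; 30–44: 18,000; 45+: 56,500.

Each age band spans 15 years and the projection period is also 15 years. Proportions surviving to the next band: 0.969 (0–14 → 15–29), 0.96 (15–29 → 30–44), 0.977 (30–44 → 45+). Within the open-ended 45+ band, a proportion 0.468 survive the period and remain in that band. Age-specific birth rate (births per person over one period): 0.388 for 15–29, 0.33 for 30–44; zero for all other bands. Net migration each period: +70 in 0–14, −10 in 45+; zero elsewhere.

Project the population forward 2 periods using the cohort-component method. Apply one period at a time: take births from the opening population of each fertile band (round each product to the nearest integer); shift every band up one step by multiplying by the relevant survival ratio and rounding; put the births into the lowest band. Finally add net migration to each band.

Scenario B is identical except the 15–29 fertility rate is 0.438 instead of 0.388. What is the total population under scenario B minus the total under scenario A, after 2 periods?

Period 1:
Births: 56500 × 0.388 = 21922  |  18000 × 0.33 = 5940 → 27862
15–29: 31000 × 0.969 = 30039
30–44: 56500 × 0.96 = 54240
45+: 18000 × 0.977 + 56500 × 0.468 = 17586 + 26442 = 44028
Net migration: 0–14 + 70 → 27932; 45+ − 10 → 44018
End of period: [27932, 30039, 54240, 44018]
Period 2:
Births: 30039 × 0.388 = 11655  |  54240 × 0.33 = 17899 → 29554
15–29: 27932 × 0.969 = 27066
30–44: 30039 × 0.96 = 28837
45+: 54240 × 0.977 + 44018 × 0.468 = 52992 + 20600 = 73592
Net migration: 0–14 + 70 → 29624; 45+ − 10 → 73582
End of period: [29624, 27066, 28837, 73582]
Scenario A total after 2 periods: 159109
Scenario B projection —
Period 1:
Births: 56500 × 0.438 = 24747  |  18000 × 0.33 = 5940 → 30687
15–29: 31000 × 0.969 = 30039
30–44: 56500 × 0.96 = 54240
45+: 18000 × 0.977 + 56500 × 0.468 = 17586 + 26442 = 44028
Net migration: 0–14 + 70 → 30757; 45+ − 10 → 44018
End of period: [30757, 30039, 54240, 44018]
Period 2:
Births: 30039 × 0.438 = 13157  |  54240 × 0.33 = 17899 → 31056
15–29: 30757 × 0.969 = 29804
30–44: 30039 × 0.96 = 28837
45+: 54240 × 0.977 + 44018 × 0.468 = 52992 + 20600 = 73592
Net migration: 0–14 + 70 → 31126; 45+ − 10 → 73582
End of period: [31126, 29804, 28837, 73582]
Scenario B total after 2 periods: 163349
Difference B − A = 163349 − 159109 = 4240

4240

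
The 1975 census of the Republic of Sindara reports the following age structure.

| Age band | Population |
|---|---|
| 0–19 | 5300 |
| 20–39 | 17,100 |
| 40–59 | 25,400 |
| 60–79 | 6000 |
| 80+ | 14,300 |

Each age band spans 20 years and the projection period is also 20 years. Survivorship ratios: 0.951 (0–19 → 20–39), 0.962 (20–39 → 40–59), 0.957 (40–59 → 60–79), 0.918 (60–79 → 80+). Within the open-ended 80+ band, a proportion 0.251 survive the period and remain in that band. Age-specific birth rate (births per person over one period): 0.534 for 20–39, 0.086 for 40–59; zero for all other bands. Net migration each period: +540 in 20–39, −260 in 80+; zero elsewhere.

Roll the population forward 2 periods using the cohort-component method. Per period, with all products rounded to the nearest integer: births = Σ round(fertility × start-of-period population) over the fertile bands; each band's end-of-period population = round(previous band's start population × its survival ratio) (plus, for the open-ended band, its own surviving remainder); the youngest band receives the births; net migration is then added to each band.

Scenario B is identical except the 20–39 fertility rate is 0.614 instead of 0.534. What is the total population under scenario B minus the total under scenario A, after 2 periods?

Period 1.
Births: 17100 * 0.534 = 9131 ; 25400 * 0.086 = 2184 — total 11315
20–39: 5300 * 0.951 = 5040
40–59: 17100 * 0.962 = 16450
60–79: 25400 * 0.957 = 24308
80+: 6000 * 0.918 + 14300 * 0.251 = 5508 + 3589 = 9097
Net migration: 20–39 + 540 → 5580; 80+ − 260 → 8837
Giving 11315 / 5580 / 16450 / 24308 / 8837.
Period 2.
Births: 5580 * 0.534 = 2980 ; 16450 * 0.086 = 1415 — total 4395
20–39: 11315 * 0.951 = 10761
40–59: 5580 * 0.962 = 5368
60–79: 16450 * 0.957 = 15743
80+: 24308 * 0.918 + 8837 * 0.251 = 22315 + 2218 = 24533
Net migration: 20–39 + 540 → 11301; 80+ − 260 → 24273
Giving 4395 / 11301 / 5368 / 15743 / 24273.
Scenario A total after 2 periods: 61080
Scenario B projection —
Period 1.
Births: 17100 * 0.614 = 10499 ; 25400 * 0.086 = 2184 — total 12683
20–39: 5300 * 0.951 = 5040
40–59: 17100 * 0.962 = 16450
60–79: 25400 * 0.957 = 24308
80+: 6000 * 0.918 + 14300 * 0.251 = 5508 + 3589 = 9097
Net migration: 20–39 + 540 → 5580; 80+ − 260 → 8837
Giving 12683 / 5580 / 16450 / 24308 / 8837.
Period 2.
Births: 5580 * 0.614 = 3426 ; 16450 * 0.086 = 1415 — total 4841
20–39: 12683 * 0.951 = 12062
40–59: 5580 * 0.962 = 5368
60–79: 16450 * 0.957 = 15743
80+: 24308 * 0.918 + 8837 * 0.251 = 22315 + 2218 = 24533
Net migration: 20–39 + 540 → 12602; 80+ − 260 → 24273
Giving 4841 / 12602 / 5368 / 15743 / 24273.
Scenario B total after 2 periods: 62827
Difference B − A = 62827 − 61080 = 1747

1747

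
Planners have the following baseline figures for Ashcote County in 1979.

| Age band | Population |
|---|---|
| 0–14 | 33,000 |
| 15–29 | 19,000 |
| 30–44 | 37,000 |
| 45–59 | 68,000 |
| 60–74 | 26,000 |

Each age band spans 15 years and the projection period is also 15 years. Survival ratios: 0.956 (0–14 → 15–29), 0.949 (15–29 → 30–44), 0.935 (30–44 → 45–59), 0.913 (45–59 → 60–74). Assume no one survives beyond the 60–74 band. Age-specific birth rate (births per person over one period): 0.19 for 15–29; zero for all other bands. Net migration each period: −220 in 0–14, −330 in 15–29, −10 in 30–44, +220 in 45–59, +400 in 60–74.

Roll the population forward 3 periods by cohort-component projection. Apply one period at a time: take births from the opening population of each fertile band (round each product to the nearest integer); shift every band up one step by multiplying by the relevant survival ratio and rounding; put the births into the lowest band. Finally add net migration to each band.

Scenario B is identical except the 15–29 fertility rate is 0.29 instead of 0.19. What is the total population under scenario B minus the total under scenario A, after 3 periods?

Numbering the bands 1..5 from youngest to oldest:
After projecting period 1:
Births: 19000 × 0.19 = 3610
Band 2: 33000 × 0.956 = 31548
Band 3: 19000 × 0.949 = 18031
Band 4: 37000 × 0.935 = 34595
Band 5: 68000 × 0.913 = 62084
Net migration: Band 1 − 220 → 3390; Band 2 − 330 → 31218; Band 3 − 10 → 18021; Band 4 + 220 → 34815; Band 5 + 400 → 62484
Giving 3390 / 31218 / 18021 / 34815 / 62484.
After projecting period 2:
Births: 31218 × 0.19 = 5931
Band 2: 3390 × 0.956 = 3241
Band 3: 31218 × 0.949 = 29626
Band 4: 18021 × 0.935 = 16850
Band 5: 34815 × 0.913 = 31786
Net migration: Band 1 − 220 → 5711; Band 2 − 330 → 2911; Band 3 − 10 → 29616; Band 4 + 220 → 17070; Band 5 + 400 → 32186
Giving 5711 / 2911 / 29616 / 17070 / 32186.
After projecting period 3:
Births: 2911 × 0.19 = 553
Band 2: 5711 × 0.956 = 5460
Band 3: 2911 × 0.949 = 2763
Band 4: 29616 × 0.935 = 27691
Band 5: 17070 × 0.913 = 15585
Net migration: Band 1 − 220 → 333; Band 2 − 330 → 5130; Band 3 − 10 → 2753; Band 4 + 220 → 27911; Band 5 + 400 → 15985
Giving 333 / 5130 / 2753 / 27911 / 15985.
Scenario A total after 3 periods: 52112
Scenario B projection —
After projecting period 1:
Births: 19000 × 0.29 = 5510
Band 2: 33000 × 0.956 = 31548
Band 3: 19000 × 0.949 = 18031
Band 4: 37000 × 0.935 = 34595
Band 5: 68000 × 0.913 = 62084
Net migration: Band 1 − 220 → 5290; Band 2 − 330 → 31218; Band 3 − 10 → 18021; Band 4 + 220 → 34815; Band 5 + 400 → 62484
Giving 5290 / 31218 / 18021 / 34815 / 62484.
After projecting period 2:
Births: 31218 × 0.29 = 9053
Band 2: 5290 × 0.956 = 5057
Band 3: 31218 × 0.949 = 29626
Band 4: 18021 × 0.935 = 16850
Band 5: 34815 × 0.913 = 31786
Net migration: Band 1 − 220 → 8833; Band 2 − 330 → 4727; Band 3 − 10 → 29616; Band 4 + 220 → 17070; Band 5 + 400 → 32186
Giving 8833 / 4727 / 29616 / 17070 / 32186.
After projecting period 3:
Births: 4727 × 0.29 = 1371
Band 2: 8833 × 0.956 = 8444
Band 3: 4727 × 0.949 = 4486
Band 4: 29616 × 0.935 = 27691
Band 5: 17070 × 0.913 = 15585
Net migration: Band 1 − 220 → 1151; Band 2 − 330 → 8114; Band 3 − 10 → 4476; Band 4 + 220 → 27911; Band 5 + 400 → 15985
Giving 1151 / 8114 / 4476 / 27911 / 15985.
Scenario B total after 3 periods: 57637
Difference B − A = 57637 − 52112 = 5525

5525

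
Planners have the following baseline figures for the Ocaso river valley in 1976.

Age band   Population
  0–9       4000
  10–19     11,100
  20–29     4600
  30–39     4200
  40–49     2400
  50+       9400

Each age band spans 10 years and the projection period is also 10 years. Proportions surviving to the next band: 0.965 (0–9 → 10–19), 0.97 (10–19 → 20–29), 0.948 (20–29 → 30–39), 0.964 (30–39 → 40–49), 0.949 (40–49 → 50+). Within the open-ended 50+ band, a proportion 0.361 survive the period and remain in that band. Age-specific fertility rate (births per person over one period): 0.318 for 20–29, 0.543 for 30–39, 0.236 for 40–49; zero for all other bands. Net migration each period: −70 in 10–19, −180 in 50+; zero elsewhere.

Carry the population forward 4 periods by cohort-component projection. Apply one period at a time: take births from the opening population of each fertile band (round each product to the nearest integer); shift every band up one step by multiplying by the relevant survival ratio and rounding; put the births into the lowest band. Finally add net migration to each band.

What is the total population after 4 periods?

Let band 1 be 0–9 through band 6 = 50+.
After projecting period 1:
Births: 4600 * 0.318 = 1463  |  4200 * 0.543 = 2281  |  2400 * 0.236 = 566 → 4310
Band 2: 4000 * 0.965 = 3860
Band 3: 11100 * 0.97 = 10767
Band 4: 4600 * 0.948 = 4361
Band 5: 4200 * 0.964 = 4049
Band 6: 2400 * 0.949 + 9400 * 0.361 = 2278 + 3393 = 5671
Net migration: Band 2 − 70 → 3790; Band 6 − 180 → 5491
→ [4310, 3790, 10767, 4361, 4049, 5491]
After projecting period 2:
Births: 10767 * 0.318 = 3424  |  4361 * 0.543 = 2368  |  4049 * 0.236 = 956 → 6748
Band 2: 4310 * 0.965 = 4159
Band 3: 3790 * 0.97 = 3676
Band 4: 10767 * 0.948 = 10207
Band 5: 4361 * 0.964 = 4204
Band 6: 4049 * 0.949 + 5491 * 0.361 = 3843 + 1982 = 5825
Net migration: Band 2 − 70 → 4089; Band 6 − 180 → 5645
→ [6748, 4089, 3676, 10207, 4204, 5645]
After projecting period 3:
Births: 3676 * 0.318 = 1169  |  10207 * 0.543 = 5542  |  4204 * 0.236 = 992 → 7703
Band 2: 6748 * 0.965 = 6512
Band 3: 4089 * 0.97 = 3966
Band 4: 3676 * 0.948 = 3485
Band 5: 10207 * 0.964 = 9840
Band 6: 4204 * 0.949 + 5645 * 0.361 = 3990 + 2038 = 6028
Net migration: Band 2 − 70 → 6442; Band 6 − 180 → 5848
→ [7703, 6442, 3966, 3485, 9840, 5848]
After projecting period 4:
Births: 3966 * 0.318 = 1261  |  3485 * 0.543 = 1892  |  9840 * 0.236 = 2322 → 5475
Band 2: 7703 * 0.965 = 7433
Band 3: 6442 * 0.97 = 6249
Band 4: 3966 * 0.948 = 3760
Band 5: 3485 * 0.964 = 3360
Band 6: 9840 * 0.949 + 5848 * 0.361 = 9338 + 2111 = 11449
Net migration: Band 2 − 70 → 7363; Band 6 − 180 → 11269
→ [5475, 7363, 6249, 3760, 3360, 11269]
Total after period 4: 5475 + 7363 + 6249 + 3760 + 3360 + 11269 = 37476

37476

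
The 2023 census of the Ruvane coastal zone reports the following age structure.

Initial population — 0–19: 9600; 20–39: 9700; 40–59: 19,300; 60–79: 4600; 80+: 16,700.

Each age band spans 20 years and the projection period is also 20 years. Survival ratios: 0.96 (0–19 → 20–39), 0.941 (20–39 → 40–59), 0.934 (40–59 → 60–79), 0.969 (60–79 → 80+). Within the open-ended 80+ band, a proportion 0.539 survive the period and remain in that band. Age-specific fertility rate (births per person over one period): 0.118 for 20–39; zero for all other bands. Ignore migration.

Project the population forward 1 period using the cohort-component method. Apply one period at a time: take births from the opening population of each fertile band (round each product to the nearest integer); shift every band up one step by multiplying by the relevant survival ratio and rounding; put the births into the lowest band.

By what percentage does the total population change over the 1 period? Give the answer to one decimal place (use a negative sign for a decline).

-14.9

Let band 1 be 0–19 through band 5 = 80+.
— Period 1 —
Births: 9700 * 0.118 = 1145
Band 2: 9600 * 0.96 = 9216
Band 3: 9700 * 0.941 = 9128
Band 4: 19300 * 0.934 = 18026
Band 5: 4600 * 0.969 + 16700 * 0.539 = 4457 + 9001 = 13458
End of period: [1145, 9216, 9128, 18026, 13458]
Total: 59900 → 50973; change = -8927; percentage change = -14.9%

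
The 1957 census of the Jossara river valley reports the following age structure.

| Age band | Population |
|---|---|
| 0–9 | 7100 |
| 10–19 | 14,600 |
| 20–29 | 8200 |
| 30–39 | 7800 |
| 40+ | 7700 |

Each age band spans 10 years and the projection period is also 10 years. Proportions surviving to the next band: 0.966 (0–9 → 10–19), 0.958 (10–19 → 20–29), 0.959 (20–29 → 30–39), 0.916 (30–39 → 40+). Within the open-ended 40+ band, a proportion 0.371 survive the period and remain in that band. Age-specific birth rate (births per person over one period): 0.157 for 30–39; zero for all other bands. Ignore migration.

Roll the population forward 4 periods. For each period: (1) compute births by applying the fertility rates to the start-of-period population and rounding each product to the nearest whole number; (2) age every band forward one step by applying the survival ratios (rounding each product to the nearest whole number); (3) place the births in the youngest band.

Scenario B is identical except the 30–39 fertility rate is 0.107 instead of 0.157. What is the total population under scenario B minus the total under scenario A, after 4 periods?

Let group 1 be 0–9 through group 5 = 40+.
[period 1]
Births: 7800 × 0.157 = 1225
Group 2: 7100 × 0.966 = 6859
Group 3: 14600 × 0.958 = 13987
Group 4: 8200 × 0.959 = 7864
Group 5: 7800 × 0.916 + 7700 × 0.371 = 7145 + 2857 = 10002
End of period: [1225, 6859, 13987, 7864, 10002]
[period 2]
Births: 7864 × 0.157 = 1235
Group 2: 1225 × 0.966 = 1183
Group 3: 6859 × 0.958 = 6571
Group 4: 13987 × 0.959 = 13414
Group 5: 7864 × 0.916 + 10002 × 0.371 = 7203 + 3711 = 10914
End of period: [1235, 1183, 6571, 13414, 10914]
[period 3]
Births: 13414 × 0.157 = 2106
Group 2: 1235 × 0.966 = 1193
Group 3: 1183 × 0.958 = 1133
Group 4: 6571 × 0.959 = 6302
Group 5: 13414 × 0.916 + 10914 × 0.371 = 12287 + 4049 = 16336
End of period: [2106, 1193, 1133, 6302, 16336]
[period 4]
Births: 6302 × 0.157 = 989
Group 2: 2106 × 0.966 = 2034
Group 3: 1193 × 0.958 = 1143
Group 4: 1133 × 0.959 = 1087
Group 5: 6302 × 0.916 + 16336 × 0.371 = 5773 + 6061 = 11834
End of period: [989, 2034, 1143, 1087, 11834]
Scenario A total after 4 periods: 17087
Scenario B projection —
[period 1]
Births: 7800 × 0.107 = 835
Group 2: 7100 × 0.966 = 6859
Group 3: 14600 × 0.958 = 13987
Group 4: 8200 × 0.959 = 7864
Group 5: 7800 × 0.916 + 7700 × 0.371 = 7145 + 2857 = 10002
End of period: [835, 6859, 13987, 7864, 10002]
[period 2]
Births: 7864 × 0.107 = 841
Group 2: 835 × 0.966 = 807
Group 3: 6859 × 0.958 = 6571
Group 4: 13987 × 0.959 = 13414
Group 5: 7864 × 0.916 + 10002 × 0.371 = 7203 + 3711 = 10914
End of period: [841, 807, 6571, 13414, 10914]
[period 3]
Births: 13414 × 0.107 = 1435
Group 2: 841 × 0.966 = 812
Group 3: 807 × 0.958 = 773
Group 4: 6571 × 0.959 = 6302
Group 5: 13414 × 0.916 + 10914 × 0.371 = 12287 + 4049 = 16336
End of period: [1435, 812, 773, 6302, 16336]
[period 4]
Births: 6302 × 0.107 = 674
Group 2: 1435 × 0.966 = 1386
Group 3: 812 × 0.958 = 778
Group 4: 773 × 0.959 = 741
Group 5: 6302 × 0.916 + 16336 × 0.371 = 5773 + 6061 = 11834
End of period: [674, 1386, 778, 741, 11834]
Scenario B total after 4 periods: 15413
Difference B − A = 15413 − 17087 = -1674

-1674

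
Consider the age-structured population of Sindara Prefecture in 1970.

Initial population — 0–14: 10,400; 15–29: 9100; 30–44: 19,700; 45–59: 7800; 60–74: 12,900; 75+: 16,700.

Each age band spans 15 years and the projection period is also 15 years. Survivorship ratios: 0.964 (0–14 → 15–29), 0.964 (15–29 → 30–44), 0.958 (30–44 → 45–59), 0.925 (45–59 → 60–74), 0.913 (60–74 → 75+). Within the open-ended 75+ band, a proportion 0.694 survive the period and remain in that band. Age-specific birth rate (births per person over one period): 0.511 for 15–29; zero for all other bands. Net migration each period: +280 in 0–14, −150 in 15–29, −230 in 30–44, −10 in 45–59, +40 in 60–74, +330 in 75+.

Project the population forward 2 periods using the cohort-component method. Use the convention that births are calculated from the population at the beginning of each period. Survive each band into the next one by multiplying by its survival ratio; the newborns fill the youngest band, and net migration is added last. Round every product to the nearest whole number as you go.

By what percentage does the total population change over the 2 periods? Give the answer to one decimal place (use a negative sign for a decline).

[period 1]
Births: 9100 × 0.511 = 4650
15–29: 10400 × 0.964 = 10026
30–44: 9100 × 0.964 = 8772
45–59: 19700 × 0.958 = 18873
60–74: 7800 × 0.925 = 7215
75+: 12900 × 0.913 + 16700 × 0.694 = 11778 + 11590 = 23368
Net migration: 0–14 + 280 → 4930; 15–29 − 150 → 9876; 30–44 − 230 → 8542; 45–59 − 10 → 18863; 60–74 + 40 → 7255; 75+ + 330 → 23698
Population now: 0–14=4930, 15–29=9876, 30–44=8542, 45–59=18863, 60–74=7255, 75+=23698
[period 2]
Births: 9876 × 0.511 = 5047
15–29: 4930 × 0.964 = 4753
30–44: 9876 × 0.964 = 9520
45–59: 8542 × 0.958 = 8183
60–74: 18863 × 0.925 = 17448
75+: 7255 × 0.913 + 23698 × 0.694 = 6624 + 16446 = 23070
Net migration: 0–14 + 280 → 5327; 15–29 − 150 → 4603; 30–44 − 230 → 9290; 45–59 − 10 → 8173; 60–74 + 40 → 17488; 75+ + 330 → 23400
Population now: 0–14=5327, 15–29=4603, 30–44=9290, 45–59=8173, 60–74=17488, 75+=23400
Total: 76600 → 68281; change = -8319; percentage change = -10.9%

-10.9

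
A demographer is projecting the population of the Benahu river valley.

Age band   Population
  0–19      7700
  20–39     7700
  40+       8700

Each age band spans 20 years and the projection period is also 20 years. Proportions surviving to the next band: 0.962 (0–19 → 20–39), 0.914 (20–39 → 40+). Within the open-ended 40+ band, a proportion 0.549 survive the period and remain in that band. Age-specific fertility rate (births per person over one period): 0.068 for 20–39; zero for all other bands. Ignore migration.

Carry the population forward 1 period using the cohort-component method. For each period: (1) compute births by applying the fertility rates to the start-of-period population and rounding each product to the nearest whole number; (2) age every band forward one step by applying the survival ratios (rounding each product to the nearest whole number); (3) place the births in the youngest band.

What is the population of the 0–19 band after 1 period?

524

(Bands numbered youngest = 1 to oldest = 3.)
— Period 1 —
Births: 7700 × 0.068 = 524
Band 2: 7700 × 0.962 = 7407
Band 3: 7700 × 0.914 + 8700 × 0.549 = 7038 + 4776 = 11814
→ [524, 7407, 11814]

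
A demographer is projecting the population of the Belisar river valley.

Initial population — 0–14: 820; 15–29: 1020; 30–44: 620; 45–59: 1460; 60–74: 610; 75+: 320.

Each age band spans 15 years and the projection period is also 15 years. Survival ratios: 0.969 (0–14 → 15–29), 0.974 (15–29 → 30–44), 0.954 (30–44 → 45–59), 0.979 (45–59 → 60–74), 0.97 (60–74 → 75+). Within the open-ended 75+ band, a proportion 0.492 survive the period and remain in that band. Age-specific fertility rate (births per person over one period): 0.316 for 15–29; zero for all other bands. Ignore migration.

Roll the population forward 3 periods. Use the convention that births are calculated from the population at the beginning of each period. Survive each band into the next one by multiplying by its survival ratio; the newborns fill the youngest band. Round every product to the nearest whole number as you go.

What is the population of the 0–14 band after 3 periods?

99

(Groups numbered youngest = 1 to oldest = 6.)
Period 1:
Births: 1020 × 0.316 = 322
Group 2: 820 × 0.969 = 795
Group 3: 1020 × 0.974 = 993
Group 4: 620 × 0.954 = 591
Group 5: 1460 × 0.979 = 1429
Group 6: 610 × 0.97 + 320 × 0.492 = 592 + 157 = 749
→ [322, 795, 993, 591, 1429, 749]
Period 2:
Births: 795 × 0.316 = 251
Group 2: 322 × 0.969 = 312
Group 3: 795 × 0.974 = 774
Group 4: 993 × 0.954 = 947
Group 5: 591 × 0.979 = 579
Group 6: 1429 × 0.97 + 749 × 0.492 = 1386 + 369 = 1755
→ [251, 312, 774, 947, 579, 1755]
Period 3:
Births: 312 × 0.316 = 99
Group 2: 251 × 0.969 = 243
Group 3: 312 × 0.974 = 304
Group 4: 774 × 0.954 = 738
Group 5: 947 × 0.979 = 927
Group 6: 579 × 0.97 + 1755 × 0.492 = 562 + 863 = 1425
→ [99, 243, 304, 738, 927, 1425]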